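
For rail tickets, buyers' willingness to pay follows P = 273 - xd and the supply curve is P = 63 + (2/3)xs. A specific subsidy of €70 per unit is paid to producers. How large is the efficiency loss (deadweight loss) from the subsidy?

Deadweight loss = €1470

Pre-subsidy: 273 - x = 63 + (2/3)x gives x* = 126 and P* = 147.
With the subsidy, sellers receive Ps = Pb + 70 for each unit, where Pb is the price buyers pay.
On the curves, Pb = 273 - x and Ps = 63 + (2/3)x; the wedge Ps − Pb = 70 gives 63 + (2/3)x − (273 - x) = 70, so x' = 168.
Then Pb = 273 − 1·168 = 105 and Ps = 63 + (2/3)·168 = 175.
The subsidy expands output by 168 − 126 = 42 past the efficient level; on those units the gap between marginal cost and willingness to pay runs from 0 up to 70.
DWL = ½ × 70 × 42 = 1470.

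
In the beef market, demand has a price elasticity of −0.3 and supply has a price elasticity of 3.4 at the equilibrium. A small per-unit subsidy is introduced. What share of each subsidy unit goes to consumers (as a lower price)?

Consumer share = 34/37

For a small subsidy around the equilibrium, the benefit split depends on the relative slopes, which at a point are proportional to the elasticities.
Buyer share = εs/(εs + |εd|) = 3.4/(3.4 + 0.3) = 34/37; seller share = |εd|/(εs + |εd|) = 3/37.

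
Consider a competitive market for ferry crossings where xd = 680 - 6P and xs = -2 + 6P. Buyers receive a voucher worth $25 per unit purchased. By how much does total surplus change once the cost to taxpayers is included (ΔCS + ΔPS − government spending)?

Pre-subsidy: 680 - 6P = -2 + 6P gives P* = 341/6, x* = 339.
With the rebate, buyers effectively pay Pb = Ps − 25, where Ps is the price sellers receive.
Demand in terms of Ps becomes xd = 680 − 6(Ps − 25) = 830 - 6Ps. Setting this equal to supply: 830 - 6Ps = -2 + 6Ps, so Ps = 208/3.
Buyers pay Pb = 208/3 − 25 = 133/3; x' = -2 + 6·(208/3) = 414.
ΔCS = ½(339 + 414)(341/6 − 133/3) = 4706.25; ΔPS = ½(339 + 414)(208/3 − 341/6) = 4706.25.
Government spending = 25 × 414 = 10350.
Net change = 4706.25 + 4706.25 − 10350 = -937.5. The loss equals the DWL triangle ½·25·75.

Net change in total surplus = -$937.5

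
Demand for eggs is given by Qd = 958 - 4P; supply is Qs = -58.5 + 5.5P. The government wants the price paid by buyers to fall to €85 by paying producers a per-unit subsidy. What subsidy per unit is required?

At a buyer price of 85, quantity demanded is 958 − 4·85 = 618.
Sellers supply 618 only when they receive Ps with -58.5 + 5.5·Ps = 618, i.e. Ps = 123.
s = Ps − Pb = 123 − 85 = 38.

Required subsidy s = €38 per unit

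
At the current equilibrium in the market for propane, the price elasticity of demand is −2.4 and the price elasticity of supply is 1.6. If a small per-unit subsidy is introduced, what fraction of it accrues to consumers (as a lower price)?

For a small subsidy around the equilibrium, the benefit split depends on the relative slopes, which at a point are proportional to the elasticities.
Buyer share = εs/(εs + |εd|) = 1.6/(1.6 + 2.4) = 0.4; seller share = |εd|/(εs + |εd|) = 0.6.

Consumer share = 0.4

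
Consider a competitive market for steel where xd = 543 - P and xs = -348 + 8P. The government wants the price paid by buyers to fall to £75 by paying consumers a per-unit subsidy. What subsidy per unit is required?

Required subsidy s = £27 per unit

At a buyer price of 75, quantity demanded is 543 − 1·75 = 468.
Sellers supply 468 only when they receive Ps with -348 + 8·Ps = 468, i.e. Ps = 102.
s = Ps − Pb = 102 − 75 = 27.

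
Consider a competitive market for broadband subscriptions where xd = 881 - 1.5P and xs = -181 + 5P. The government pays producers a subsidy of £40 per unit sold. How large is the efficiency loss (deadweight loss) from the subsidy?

Pre-subsidy: 881 - 1.5P = -181 + 5P gives P* = 2124/13, x* = 8267/13.
With the subsidy, sellers receive Ps = Pb + 40 for each unit, where Pb is the price buyers pay.
Supply in terms of Pb becomes xs = -181 + 5(Pb + 40) = 19 + 5Pb. Setting this equal to demand: 881 - 1.5Pb = 19 + 5Pb, so Pb = 1724/13.
Sellers receive Ps = 1724/13 + 40 = 2244/13; x' = 881 − 1.5·(1724/13) = 8867/13.
The subsidy expands output by 8867/13 − 8267/13 = 600/13 past the efficient level; on those units the gap between marginal cost and willingness to pay runs from 0 up to 40.
DWL = ½ × 40 × 600/13 = 12000/13.

Deadweight loss = 12000/13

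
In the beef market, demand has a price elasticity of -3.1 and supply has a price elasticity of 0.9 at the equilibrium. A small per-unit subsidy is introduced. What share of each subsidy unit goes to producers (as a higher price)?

For a small subsidy around the equilibrium, the benefit split depends on the relative slopes, which at a point are proportional to the elasticities.
Buyer share = εs/(εs + |εd|) = 0.9/(0.9 + 3.1) = 0.225; seller share = |εd|/(εs + |εd|) = 0.775.
So producers capture 0.775 of the subsidy.

Producer share = 0.775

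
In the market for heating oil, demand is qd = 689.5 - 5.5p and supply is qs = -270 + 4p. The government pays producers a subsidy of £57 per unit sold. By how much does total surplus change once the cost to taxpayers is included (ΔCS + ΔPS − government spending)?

Net change in total surplus = -£3762

Pre-subsidy: 689.5 - 5.5p = -270 + 4p gives p* = 101, q* = 134.
With the subsidy, sellers receive ps = pb + 57 for each unit, where pb is the price buyers pay.
Supply in terms of pb becomes qs = -270 + 4(pb + 57) = -42 + 4pb. Setting this equal to demand: 689.5 - 5.5pb = -42 + 4pb, so pb = 77.
Sellers receive ps = 77 + 57 = 134; q' = 689.5 − 5.5·77 = 266.
ΔCS = ½(134 + 266)(101 − 77) = 4800; ΔPS = ½(134 + 266)(134 − 101) = 6600.
Government spending = 57 × 266 = 15162.
Net change = 4800 + 6600 − 15162 = -3762. The loss equals the DWL triangle ½·57·132.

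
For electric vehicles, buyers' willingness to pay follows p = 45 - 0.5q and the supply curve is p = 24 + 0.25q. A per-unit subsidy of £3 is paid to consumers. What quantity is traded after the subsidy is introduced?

Pre-subsidy: 45 - 0.5q = 24 + 0.25q gives q* = 28 and p* = 31.
With the rebate, buyers effectively pay pb = ps − 3, where ps is the price sellers receive.
On the curves, pb = 45 - 0.5q and ps = 24 + 0.25q; the wedge ps − pb = 3 gives 24 + 0.25q − (45 - 0.5q) = 3, so q' = 32.
Then pb = 45 − 0.5·32 = 29 and ps = 24 + 0.25·32 = 32.

q' = 32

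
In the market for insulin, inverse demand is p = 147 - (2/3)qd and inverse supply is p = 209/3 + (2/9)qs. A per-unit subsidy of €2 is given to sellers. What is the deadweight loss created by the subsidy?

Deadweight loss = €2.25

Pre-subsidy: 147 - (2/3)q = 209/3 + (2/9)q gives q* = 87 and p* = 89.
With the subsidy, sellers receive ps = pb + 2 for each unit, where pb is the price buyers pay.
On the curves, pb = 147 - (2/3)q and ps = 209/3 + (2/9)q; the wedge ps − pb = 2 gives 209/3 + (2/9)q − (147 - (2/3)q) = 2, so q' = 89.25.
Then pb = 147 − (2/3)·89.25 = 87.5 and ps = 209/3 + (2/9)·89.25 = 89.5.
The subsidy expands output by 89.25 − 87 = 2.25 past the efficient level; on those units the gap between marginal cost and willingness to pay runs from 0 up to 2.
DWL = ½ × 2 × 2.25 = 2.25.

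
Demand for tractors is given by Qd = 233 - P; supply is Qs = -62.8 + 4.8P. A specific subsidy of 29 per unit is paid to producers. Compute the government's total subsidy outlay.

Government cost = 5974

Pre-subsidy: 233 - P = -62.8 + 4.8P gives P* = 51, Q* = 182.
With the subsidy, sellers receive Ps = Pb + 29 for each unit, where Pb is the price buyers pay.
Supply in terms of Pb becomes Qs = -62.8 + 4.8(Pb + 29) = 76.4 + 4.8Pb. Setting this equal to demand: 233 - Pb = 76.4 + 4.8Pb, so Pb = 27.
Sellers receive Ps = 27 + 29 = 56; Q' = 233 − 1·27 = 206.
Government outlay = subsidy × quantity = 29 × 206 = 5974.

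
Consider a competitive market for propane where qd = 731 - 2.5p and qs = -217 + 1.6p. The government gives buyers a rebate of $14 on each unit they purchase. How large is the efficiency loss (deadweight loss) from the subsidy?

Deadweight loss = 3920/41

Pre-subsidy: 731 - 2.5p = -217 + 1.6p gives p* = 9480/41, q* = 6271/41.
With the rebate, buyers effectively pay pb = ps − 14, where ps is the price sellers receive.
Demand in terms of ps becomes qd = 731 − 2.5(ps − 14) = 766 - 2.5ps. Setting this equal to supply: 766 - 2.5ps = -217 + 1.6ps, so ps = 9830/41.
Buyers pay pb = 9830/41 − 14 = 9256/41; q' = -217 + 1.6·(9830/41) = 6831/41.
The subsidy expands output by 6831/41 − 6271/41 = 560/41 past the efficient level; on those units the gap between marginal cost and willingness to pay runs from 0 up to 14.
DWL = ½ × 14 × 560/41 = 3920/41.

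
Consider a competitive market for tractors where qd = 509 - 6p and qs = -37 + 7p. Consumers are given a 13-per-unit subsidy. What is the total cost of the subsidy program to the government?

Government cost = 3887

Pre-subsidy: 509 - 6p = -37 + 7p gives p* = 42, q* = 257.
With the rebate, buyers effectively pay pb = ps − 13, where ps is the price sellers receive.
Demand in terms of ps becomes qd = 509 − 6(ps − 13) = 587 - 6ps. Setting this equal to supply: 587 - 6ps = -37 + 7ps, so ps = 48.
Buyers pay pb = 48 − 13 = 35; q' = -37 + 7·48 = 299.
Government outlay = subsidy × quantity = 13 × 299 = 3887.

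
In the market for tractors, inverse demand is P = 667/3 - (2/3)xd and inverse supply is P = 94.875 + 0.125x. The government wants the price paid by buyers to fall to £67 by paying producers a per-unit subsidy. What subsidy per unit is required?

Required subsidy s = £57 per unit

At a buyer price of 67, quantity demanded is 333.5 − 1.5·67 = 233.
Sellers supply 233 only when they receive Ps = 94.875 + 0.125·233 = 124.
s = Ps − Pb = 124 − 67 = 57.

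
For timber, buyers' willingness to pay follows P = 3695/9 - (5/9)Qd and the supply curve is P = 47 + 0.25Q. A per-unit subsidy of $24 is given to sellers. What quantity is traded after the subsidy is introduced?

Pre-subsidy: 3695/9 - (5/9)Q = 47 + 0.25Q gives Q* = 13088/29 and P* = 4635/29.
With the subsidy, sellers receive Ps = Pb + 24 for each unit, where Pb is the price buyers pay.
On the curves, Pb = 3695/9 - (5/9)Q and Ps = 47 + 0.25Q; the wedge Ps − Pb = 24 gives 47 + 0.25Q − (3695/9 - (5/9)Q) = 24, so Q' = 13952/29.
Then Pb = 3695/9 − (5/9)·(13952/29) = 4155/29 and Ps = 47 + 0.25·(13952/29) = 4851/29.

Q' = 13952/29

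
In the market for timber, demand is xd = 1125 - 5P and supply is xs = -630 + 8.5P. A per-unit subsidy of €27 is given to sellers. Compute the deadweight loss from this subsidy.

Deadweight loss = €1147.5

Pre-subsidy: 1125 - 5P = -630 + 8.5P gives P* = 130, x* = 475.
With the subsidy, sellers receive Ps = Pb + 27 for each unit, where Pb is the price buyers pay.
Supply in terms of Pb becomes xs = -630 + 8.5(Pb + 27) = -400.5 + 8.5Pb. Setting this equal to demand: 1125 - 5Pb = -400.5 + 8.5Pb, so Pb = 113.
Sellers receive Ps = 113 + 27 = 140; x' = 1125 − 5·113 = 560.
The subsidy expands output by 560 − 475 = 85 past the efficient level; on those units the gap between marginal cost and willingness to pay runs from 0 up to 27.
DWL = ½ × 27 × 85 = 1147.5.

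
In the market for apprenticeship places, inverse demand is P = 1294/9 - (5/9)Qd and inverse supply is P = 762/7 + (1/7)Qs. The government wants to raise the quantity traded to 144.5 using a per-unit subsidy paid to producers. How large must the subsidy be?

Required subsidy s = 66 per unit

At Q = 144.5, from the demand curve buyers pay Pb = 1294/9 − (5/9)·144.5 = 63.5; from the supply curve sellers need Ps = 762/7 + (1/7)·144.5 = 129.5.
The subsidy must fill the gap: s = Ps − Pb = 129.5 − 63.5 = 66.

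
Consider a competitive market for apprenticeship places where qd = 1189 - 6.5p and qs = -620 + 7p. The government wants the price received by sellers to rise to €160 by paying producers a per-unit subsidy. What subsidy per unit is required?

At a seller price of 160, quantity supplied is -620 + 7·160 = 500.
Buyers absorb 500 only when they pay pb with 1189 − 6.5·pb = 500, i.e. pb = 106.
s = ps − pb = 160 − 106 = 54.

Required subsidy s = €54 per unit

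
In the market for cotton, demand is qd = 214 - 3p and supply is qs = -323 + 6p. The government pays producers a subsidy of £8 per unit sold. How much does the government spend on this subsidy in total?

Government cost = £408

Pre-subsidy: 214 - 3p = -323 + 6p gives p* = 179/3, q* = 35.
With the subsidy, sellers receive ps = pb + 8 for each unit, where pb is the price buyers pay.
Supply in terms of pb becomes qs = -323 + 6(pb + 8) = -275 + 6pb. Setting this equal to demand: 214 - 3pb = -275 + 6pb, so pb = 163/3.
Sellers receive ps = 163/3 + 8 = 187/3; q' = 214 − 3·(163/3) = 51.
Government outlay = subsidy × quantity = 8 × 51 = 408.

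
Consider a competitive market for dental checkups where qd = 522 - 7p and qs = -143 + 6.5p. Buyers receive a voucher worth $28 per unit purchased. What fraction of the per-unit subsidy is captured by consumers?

Consumer share = 13/27

Pre-subsidy: 522 - 7p = -143 + 6.5p gives p* = 1330/27, q* = 4784/27.
With the rebate, buyers effectively pay pb = ps − 28, where ps is the price sellers receive.
Demand in terms of ps becomes qd = 522 − 7(ps − 28) = 718 - 7ps. Setting this equal to supply: 718 - 7ps = -143 + 6.5ps, so ps = 574/9.
Buyers pay pb = 574/9 − 28 = 322/9; q' = -143 + 6.5·(574/9) = 2444/9.
Buyers' price falls by p* − pb = 1330/27 − 322/9 = 364/27; sellers' price rises by ps − p* = 574/9 − 1330/27 = 392/27.
So consumers capture (364/27)/28 = 13/27 of each unit of subsidy.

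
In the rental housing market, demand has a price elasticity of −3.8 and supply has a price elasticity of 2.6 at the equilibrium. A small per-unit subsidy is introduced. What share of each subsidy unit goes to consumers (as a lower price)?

Consumer share = 0.40625

For a small subsidy around the equilibrium, the benefit split depends on the relative slopes, which at a point are proportional to the elasticities.
Buyer share = εs/(εs + |εd|) = 2.6/(2.6 + 3.8) = 0.40625; seller share = |εd|/(εs + |εd|) = 0.59375.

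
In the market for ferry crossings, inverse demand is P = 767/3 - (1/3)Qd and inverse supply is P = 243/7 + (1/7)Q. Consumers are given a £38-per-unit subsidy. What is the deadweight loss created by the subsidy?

Deadweight loss = £1516.2

Pre-subsidy: 767/3 - (1/3)Q = 243/7 + (1/7)Q gives Q* = 464 and P* = 101.
With the rebate, buyers effectively pay Pb = Ps − 38, where Ps is the price sellers receive.
On the curves, Pb = 767/3 - (1/3)Q and Ps = 243/7 + (1/7)Q; the wedge Ps − Pb = 38 gives 243/7 + (1/7)Q − (767/3 - (1/3)Q) = 38, so Q' = 543.8.
Then Pb = 767/3 − (1/3)·543.8 = 74.4 and Ps = 243/7 + (1/7)·543.8 = 112.4.
The subsidy expands output by 543.8 − 464 = 79.8 past the efficient level; on those units the gap between marginal cost and willingness to pay runs from 0 up to 38.
DWL = ½ × 38 × 79.8 = 1516.2.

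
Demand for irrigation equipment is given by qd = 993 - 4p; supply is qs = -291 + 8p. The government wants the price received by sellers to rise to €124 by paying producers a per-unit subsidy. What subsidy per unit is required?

Required subsidy s = €51 per unit

At a seller price of 124, quantity supplied is -291 + 8·124 = 701.
Buyers absorb 701 only when they pay pb with 993 − 4·pb = 701, i.e. pb = 73.
s = ps − pb = 124 − 73 = 51.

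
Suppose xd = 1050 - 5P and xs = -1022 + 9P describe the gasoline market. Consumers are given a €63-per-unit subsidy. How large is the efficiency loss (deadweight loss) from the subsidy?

Deadweight loss = €6378.75

Pre-subsidy: 1050 - 5P = -1022 + 9P gives P* = 148, x* = 310.
With the rebate, buyers effectively pay Pb = Ps − 63, where Ps is the price sellers receive.
Demand in terms of Ps becomes xd = 1050 − 5(Ps − 63) = 1365 - 5Ps. Setting this equal to supply: 1365 - 5Ps = -1022 + 9Ps, so Ps = 170.5.
Buyers pay Pb = 170.5 − 63 = 107.5; x' = -1022 + 9·170.5 = 512.5.
The subsidy expands output by 512.5 − 310 = 202.5 past the efficient level; on those units the gap between marginal cost and willingness to pay runs from 0 up to 63.
DWL = ½ × 63 × 202.5 = 6378.75.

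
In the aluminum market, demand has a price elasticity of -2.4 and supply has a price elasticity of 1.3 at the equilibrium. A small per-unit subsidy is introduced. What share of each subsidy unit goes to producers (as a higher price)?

Producer share = 24/37

For a small subsidy around the equilibrium, the benefit split depends on the relative slopes, which at a point are proportional to the elasticities.
Buyer share = εs/(εs + |εd|) = 1.3/(1.3 + 2.4) = 13/37; seller share = |εd|/(εs + |εd|) = 24/37.
So producers capture 24/37 of the subsidy.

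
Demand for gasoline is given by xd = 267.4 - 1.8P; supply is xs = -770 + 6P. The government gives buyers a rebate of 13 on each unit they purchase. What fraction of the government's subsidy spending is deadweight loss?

DWL / government spending = 9/46

Pre-subsidy: 267.4 - 1.8P = -770 + 6P gives P* = 133, x* = 28.
With the rebate, buyers effectively pay Pb = Ps − 13, where Ps is the price sellers receive.
Demand in terms of Ps becomes xd = 267.4 − 1.8(Ps − 13) = 290.8 - 1.8Ps. Setting this equal to supply: 290.8 - 1.8Ps = -770 + 6Ps, so Ps = 136.
Buyers pay Pb = 136 − 13 = 123; x' = -770 + 6·136 = 46.
ΔCS = ½(28 + 46)(133 − 123) = 370; ΔPS = ½(28 + 46)(136 − 133) = 111.
Government spending = 13 × 46 = 598.
DWL = ½ × 13 × (46 − 28) = 117; fraction = 117 / 598 = 9/46.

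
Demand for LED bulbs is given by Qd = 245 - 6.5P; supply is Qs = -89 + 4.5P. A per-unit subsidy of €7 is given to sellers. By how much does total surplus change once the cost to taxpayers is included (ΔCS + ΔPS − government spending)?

Pre-subsidy: 245 - 6.5P = -89 + 4.5P gives P* = 334/11, Q* = 524/11.
With the subsidy, sellers receive Ps = Pb + 7 for each unit, where Pb is the price buyers pay.
Supply in terms of Pb becomes Qs = -89 + 4.5(Pb + 7) = -57.5 + 4.5Pb. Setting this equal to demand: 245 - 6.5Pb = -57.5 + 4.5Pb, so Pb = 27.5.
Sellers receive Ps = 27.5 + 7 = 34.5; Q' = 245 − 6.5·27.5 = 66.25.
ΔCS = ½(524/11 + 66.25)(334/11 − 27.5) = 315693/1936; ΔPS = ½(524/11 + 66.25)(34.5 − 334/11) = 456001/1936.
Government spending = 7 × 66.25 = 463.75.
Net change = 315693/1936 + 456001/1936 − 463.75 = -5733/88. The loss equals the DWL triangle ½·7·819/44.

Net change in total surplus = -5733/88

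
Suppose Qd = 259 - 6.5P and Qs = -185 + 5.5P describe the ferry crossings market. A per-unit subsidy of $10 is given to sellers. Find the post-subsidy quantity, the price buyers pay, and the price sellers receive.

Pre-subsidy: 259 - 6.5P = -185 + 5.5P gives P* = 37, Q* = 18.5.
With the subsidy, sellers receive Ps = Pb + 10 for each unit, where Pb is the price buyers pay.
Supply in terms of Pb becomes Qs = -185 + 5.5(Pb + 10) = -130 + 5.5Pb. Setting this equal to demand: 259 - 6.5Pb = -130 + 5.5Pb, so Pb = 389/12.
Sellers receive Ps = 389/12 + 10 = 509/12; Q' = 259 − 6.5·(389/12) = 1159/24.

Q' = 1159/24; buyers pay 389/12; sellers receive 509/12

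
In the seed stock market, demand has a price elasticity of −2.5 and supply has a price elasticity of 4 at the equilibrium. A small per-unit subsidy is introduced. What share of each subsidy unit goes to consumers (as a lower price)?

For a small subsidy around the equilibrium, the benefit split depends on the relative slopes, which at a point are proportional to the elasticities.
Buyer share = εs/(εs + |εd|) = 4/(4 + 2.5) = 8/13; seller share = |εd|/(εs + |εd|) = 5/13.

Consumer share = 8/13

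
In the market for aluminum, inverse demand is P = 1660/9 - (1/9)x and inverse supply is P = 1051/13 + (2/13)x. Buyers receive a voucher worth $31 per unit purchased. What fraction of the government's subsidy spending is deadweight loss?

Pre-subsidy: 1660/9 - (1/9)x = 1051/13 + (2/13)x gives x* = 391 and P* = 141.
With the rebate, buyers effectively pay Pb = Ps − 31, where Ps is the price sellers receive.
On the curves, Pb = 1660/9 - (1/9)x and Ps = 1051/13 + (2/13)x; the wedge Ps − Pb = 31 gives 1051/13 + (2/13)x − (1660/9 - (1/9)x) = 31, so x' = 508.
Then Pb = 1660/9 − (1/9)·508 = 128 and Ps = 1051/13 + (2/13)·508 = 159.
ΔCS = ½(391 + 508)(141 − 128) = 5843.5; ΔPS = ½(391 + 508)(159 − 141) = 8091.
Government spending = 31 × 508 = 15748.
DWL = ½ × 31 × (508 − 391) = 1813.5; fraction = 1813.5 / 15748 = 117/1016.

DWL / government spending = 117/1016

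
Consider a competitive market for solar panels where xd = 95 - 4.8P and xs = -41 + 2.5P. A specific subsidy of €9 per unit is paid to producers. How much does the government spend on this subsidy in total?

Government cost = 13383/73

Pre-subsidy: 95 - 4.8P = -41 + 2.5P gives P* = 1360/73, x* = 407/73.
With the subsidy, sellers receive Ps = Pb + 9 for each unit, where Pb is the price buyers pay.
Supply in terms of Pb becomes xs = -41 + 2.5(Pb + 9) = -18.5 + 2.5Pb. Setting this equal to demand: 95 - 4.8Pb = -18.5 + 2.5Pb, so Pb = 1135/73.
Sellers receive Ps = 1135/73 + 9 = 1792/73; x' = 95 − 4.8·(1135/73) = 1487/73.
Government outlay = subsidy × quantity = 9 × 1487/73 = 13383/73.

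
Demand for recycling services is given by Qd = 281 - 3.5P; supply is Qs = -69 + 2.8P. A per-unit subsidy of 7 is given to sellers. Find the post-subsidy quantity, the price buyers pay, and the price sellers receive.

Q' = 877/9; buyers pay 472/9; sellers receive 535/9

Pre-subsidy: 281 - 3.5P = -69 + 2.8P gives P* = 500/9, Q* = 779/9.
With the subsidy, sellers receive Ps = Pb + 7 for each unit, where Pb is the price buyers pay.
Supply in terms of Pb becomes Qs = -69 + 2.8(Pb + 7) = -49.4 + 2.8Pb. Setting this equal to demand: 281 - 3.5Pb = -49.4 + 2.8Pb, so Pb = 472/9.
Sellers receive Ps = 472/9 + 7 = 535/9; Q' = 281 − 3.5·(472/9) = 877/9.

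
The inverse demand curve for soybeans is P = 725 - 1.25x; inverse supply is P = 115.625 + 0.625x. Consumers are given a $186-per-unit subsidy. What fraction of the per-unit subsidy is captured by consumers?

Consumer share = 2/3

Pre-subsidy: 725 - 1.25x = 115.625 + 0.625x gives x* = 325 and P* = 318.75.
With the rebate, buyers effectively pay Pb = Ps − 186, where Ps is the price sellers receive.
On the curves, Pb = 725 - 1.25x and Ps = 115.625 + 0.625x; the wedge Ps − Pb = 186 gives 115.625 + 0.625x − (725 - 1.25x) = 186, so x' = 424.2.
Then Pb = 725 − 1.25·424.2 = 194.75 and Ps = 115.625 + 0.625·424.2 = 380.75.
Buyers' price falls by P* − Pb = 318.75 − 194.75 = 124; sellers' price rises by Ps − P* = 380.75 − 318.75 = 62.
So consumers capture 124/186 = 2/3 of each unit of subsidy.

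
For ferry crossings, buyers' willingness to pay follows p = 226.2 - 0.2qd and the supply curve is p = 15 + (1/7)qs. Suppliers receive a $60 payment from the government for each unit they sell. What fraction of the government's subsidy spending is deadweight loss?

DWL / government spending = 25/226

Pre-subsidy: 226.2 - 0.2q = 15 + (1/7)q gives q* = 616 and p* = 103.
With the subsidy, sellers receive ps = pb + 60 for each unit, where pb is the price buyers pay.
On the curves, pb = 226.2 - 0.2q and ps = 15 + (1/7)q; the wedge ps − pb = 60 gives 15 + (1/7)q − (226.2 - 0.2q) = 60, so q' = 791.
Then pb = 226.2 − 0.2·791 = 68 and ps = 15 + (1/7)·791 = 128.
ΔCS = ½(616 + 791)(103 − 68) = 24622.5; ΔPS = ½(616 + 791)(128 − 103) = 17587.5.
Government spending = 60 × 791 = 47460.
DWL = ½ × 60 × (791 − 616) = 5250; fraction = 5250 / 47460 = 25/226.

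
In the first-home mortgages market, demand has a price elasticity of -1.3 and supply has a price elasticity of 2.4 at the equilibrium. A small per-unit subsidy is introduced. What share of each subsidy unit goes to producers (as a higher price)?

Producer share = 13/37

For a small subsidy around the equilibrium, the benefit split depends on the relative slopes, which at a point are proportional to the elasticities.
Buyer share = εs/(εs + |εd|) = 2.4/(2.4 + 1.3) = 24/37; seller share = |εd|/(εs + |εd|) = 13/37.
So producers capture 13/37 of the subsidy.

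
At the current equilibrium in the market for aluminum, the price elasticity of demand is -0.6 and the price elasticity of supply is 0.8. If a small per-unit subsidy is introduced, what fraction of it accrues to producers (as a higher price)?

Producer share = 3/7

For a small subsidy around the equilibrium, the benefit split depends on the relative slopes, which at a point are proportional to the elasticities.
Buyer share = εs/(εs + |εd|) = 0.8/(0.8 + 0.6) = 4/7; seller share = |εd|/(εs + |εd|) = 3/7.
So producers capture 3/7 of the subsidy.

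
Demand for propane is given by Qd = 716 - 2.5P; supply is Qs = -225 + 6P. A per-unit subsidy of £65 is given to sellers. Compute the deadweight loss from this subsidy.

Pre-subsidy: 716 - 2.5P = -225 + 6P gives P* = 1882/17, Q* = 7467/17.
With the subsidy, sellers receive Ps = Pb + 65 for each unit, where Pb is the price buyers pay.
Supply in terms of Pb becomes Qs = -225 + 6(Pb + 65) = 165 + 6Pb. Setting this equal to demand: 716 - 2.5Pb = 165 + 6Pb, so Pb = 1102/17.
Sellers receive Ps = 1102/17 + 65 = 2207/17; Q' = 716 − 2.5·(1102/17) = 9417/17.
The subsidy expands output by 9417/17 − 7467/17 = 1950/17 past the efficient level; on those units the gap between marginal cost and willingness to pay runs from 0 up to 65.
DWL = ½ × 65 × 1950/17 = 63375/17.

Deadweight loss = 63375/17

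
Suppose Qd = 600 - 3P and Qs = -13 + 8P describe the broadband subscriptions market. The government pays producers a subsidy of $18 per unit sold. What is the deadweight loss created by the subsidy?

Pre-subsidy: 600 - 3P = -13 + 8P gives P* = 613/11, Q* = 4761/11.
With the subsidy, sellers receive Ps = Pb + 18 for each unit, where Pb is the price buyers pay.
Supply in terms of Pb becomes Qs = -13 + 8(Pb + 18) = 131 + 8Pb. Setting this equal to demand: 600 - 3Pb = 131 + 8Pb, so Pb = 469/11.
Sellers receive Ps = 469/11 + 18 = 667/11; Q' = 600 − 3·(469/11) = 5193/11.
The subsidy expands output by 5193/11 − 4761/11 = 432/11 past the efficient level; on those units the gap between marginal cost and willingness to pay runs from 0 up to 18.
DWL = ½ × 18 × 432/11 = 3888/11.

Deadweight loss = 3888/11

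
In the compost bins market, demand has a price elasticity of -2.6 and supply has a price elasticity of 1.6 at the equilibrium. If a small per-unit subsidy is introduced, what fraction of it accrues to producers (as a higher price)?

For a small subsidy around the equilibrium, the benefit split depends on the relative slopes, which at a point are proportional to the elasticities.
Buyer share = εs/(εs + |εd|) = 1.6/(1.6 + 2.6) = 8/21; seller share = |εd|/(εs + |εd|) = 13/21.
So producers capture 13/21 of the subsidy.

Producer share = 13/21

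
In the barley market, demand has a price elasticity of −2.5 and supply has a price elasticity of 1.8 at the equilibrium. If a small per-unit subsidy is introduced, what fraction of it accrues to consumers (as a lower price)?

For a small subsidy around the equilibrium, the benefit split depends on the relative slopes, which at a point are proportional to the elasticities.
Buyer share = εs/(εs + |εd|) = 1.8/(1.8 + 2.5) = 18/43; seller share = |εd|/(εs + |εd|) = 25/43.

Consumer share = 18/43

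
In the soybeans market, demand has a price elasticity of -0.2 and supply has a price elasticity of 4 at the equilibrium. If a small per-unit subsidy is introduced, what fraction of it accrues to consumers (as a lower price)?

Consumer share = 20/21

For a small subsidy around the equilibrium, the benefit split depends on the relative slopes, which at a point are proportional to the elasticities.
Buyer share = εs/(εs + |εd|) = 4/(4 + 0.2) = 20/21; seller share = |εd|/(εs + |εd|) = 1/21.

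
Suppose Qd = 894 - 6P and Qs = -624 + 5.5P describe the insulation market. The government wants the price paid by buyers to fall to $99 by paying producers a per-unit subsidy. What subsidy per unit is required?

At a buyer price of 99, quantity demanded is 894 − 6·99 = 300.
Sellers supply 300 only when they receive Ps with -624 + 5.5·Ps = 300, i.e. Ps = 168.
s = Ps − Pb = 168 − 99 = 69.

Required subsidy s = $69 per unit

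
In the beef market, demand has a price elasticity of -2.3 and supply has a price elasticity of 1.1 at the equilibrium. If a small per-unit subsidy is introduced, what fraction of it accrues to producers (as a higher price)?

For a small subsidy around the equilibrium, the benefit split depends on the relative slopes, which at a point are proportional to the elasticities.
Buyer share = εs/(εs + |εd|) = 1.1/(1.1 + 2.3) = 11/34; seller share = |εd|/(εs + |εd|) = 23/34.
So producers capture 23/34 of the subsidy.

Producer share = 23/34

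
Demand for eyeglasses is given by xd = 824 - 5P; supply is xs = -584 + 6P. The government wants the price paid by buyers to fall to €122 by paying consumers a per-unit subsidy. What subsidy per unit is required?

Required subsidy s = €11 per unit

At a buyer price of 122, quantity demanded is 824 − 5·122 = 214.
Sellers supply 214 only when they receive Ps with -584 + 6·Ps = 214, i.e. Ps = 133.
s = Ps − Pb = 133 − 122 = 11.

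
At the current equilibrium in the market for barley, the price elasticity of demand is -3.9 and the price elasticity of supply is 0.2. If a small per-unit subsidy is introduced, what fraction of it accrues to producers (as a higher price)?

Producer share = 39/41

For a small subsidy around the equilibrium, the benefit split depends on the relative slopes, which at a point are proportional to the elasticities.
Buyer share = εs/(εs + |εd|) = 0.2/(0.2 + 3.9) = 2/41; seller share = |εd|/(εs + |εd|) = 39/41.
So producers capture 39/41 of the subsidy.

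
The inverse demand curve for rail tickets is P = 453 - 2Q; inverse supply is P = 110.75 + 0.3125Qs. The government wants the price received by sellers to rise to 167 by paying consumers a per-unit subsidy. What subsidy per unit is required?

At a seller price of 167, quantity supplied is -354.4 + 3.2·167 = 180.
Buyers absorb 180 only when they pay Pb = 453 − 2·180 = 93.
s = Ps − Pb = 167 − 93 = 74.

Required subsidy s = 74 per unit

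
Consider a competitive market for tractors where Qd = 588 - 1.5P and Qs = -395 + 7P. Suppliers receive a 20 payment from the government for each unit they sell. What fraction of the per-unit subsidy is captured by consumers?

Consumer share = 14/17

Pre-subsidy: 588 - 1.5P = -395 + 7P gives P* = 1966/17, Q* = 7047/17.
With the subsidy, sellers receive Ps = Pb + 20 for each unit, where Pb is the price buyers pay.
Supply in terms of Pb becomes Qs = -395 + 7(Pb + 20) = -255 + 7Pb. Setting this equal to demand: 588 - 1.5Pb = -255 + 7Pb, so Pb = 1686/17.
Sellers receive Ps = 1686/17 + 20 = 2026/17; Q' = 588 − 1.5·(1686/17) = 7467/17.
Buyers' price falls by P* − Pb = 1966/17 − 1686/17 = 280/17; sellers' price rises by Ps − P* = 2026/17 − 1966/17 = 60/17.
So consumers capture (280/17)/20 = 14/17 of each unit of subsidy.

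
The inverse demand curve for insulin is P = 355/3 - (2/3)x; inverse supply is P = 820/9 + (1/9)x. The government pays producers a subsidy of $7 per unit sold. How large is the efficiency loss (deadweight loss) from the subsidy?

Deadweight loss = $31.5

Pre-subsidy: 355/3 - (2/3)x = 820/9 + (1/9)x gives x* = 35 and P* = 95.
With the subsidy, sellers receive Ps = Pb + 7 for each unit, where Pb is the price buyers pay.
On the curves, Pb = 355/3 - (2/3)x and Ps = 820/9 + (1/9)x; the wedge Ps − Pb = 7 gives 820/9 + (1/9)x − (355/3 - (2/3)x) = 7, so x' = 44.
Then Pb = 355/3 − (2/3)·44 = 89 and Ps = 820/9 + (1/9)·44 = 96.
The subsidy expands output by 44 − 35 = 9 past the efficient level; on those units the gap between marginal cost and willingness to pay runs from 0 up to 7.
DWL = ½ × 7 × 9 = 31.5.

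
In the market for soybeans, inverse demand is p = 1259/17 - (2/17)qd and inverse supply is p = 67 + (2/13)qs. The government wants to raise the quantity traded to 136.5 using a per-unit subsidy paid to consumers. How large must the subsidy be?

At q = 136.5, from the demand curve buyers pay pb = 1259/17 − (2/17)·136.5 = 58; from the supply curve sellers need ps = 67 + (2/13)·136.5 = 88.
The subsidy must fill the gap: s = ps − pb = 88 − 58 = 30.

Required subsidy s = 30 per unit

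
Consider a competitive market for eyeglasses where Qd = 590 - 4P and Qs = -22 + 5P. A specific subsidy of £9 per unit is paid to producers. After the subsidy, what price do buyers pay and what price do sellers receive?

Buyers pay £63; sellers receive £72

Pre-subsidy: 590 - 4P = -22 + 5P gives P* = 68, Q* = 318.
With the subsidy, sellers receive Ps = Pb + 9 for each unit, where Pb is the price buyers pay.
Supply in terms of Pb becomes Qs = -22 + 5(Pb + 9) = 23 + 5Pb. Setting this equal to demand: 590 - 4Pb = 23 + 5Pb, so Pb = 63.
Sellers receive Ps = 63 + 9 = 72; Q' = 590 − 4·63 = 338.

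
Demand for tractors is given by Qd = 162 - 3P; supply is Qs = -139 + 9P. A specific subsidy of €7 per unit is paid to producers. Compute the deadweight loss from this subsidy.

Deadweight loss = €55.125

Pre-subsidy: 162 - 3P = -139 + 9P gives P* = 301/12, Q* = 86.75.
With the subsidy, sellers receive Ps = Pb + 7 for each unit, where Pb is the price buyers pay.
Supply in terms of Pb becomes Qs = -139 + 9(Pb + 7) = -76 + 9Pb. Setting this equal to demand: 162 - 3Pb = -76 + 9Pb, so Pb = 119/6.
Sellers receive Ps = 119/6 + 7 = 161/6; Q' = 162 − 3·(119/6) = 102.5.
The subsidy expands output by 102.5 − 86.75 = 15.75 past the efficient level; on those units the gap between marginal cost and willingness to pay runs from 0 up to 7.
DWL = ½ × 7 × 15.75 = 55.125.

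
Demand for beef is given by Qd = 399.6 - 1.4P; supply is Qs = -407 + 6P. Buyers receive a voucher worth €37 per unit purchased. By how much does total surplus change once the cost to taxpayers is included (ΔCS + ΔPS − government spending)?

Pre-subsidy: 399.6 - 1.4P = -407 + 6P gives P* = 109, Q* = 247.
With the rebate, buyers effectively pay Pb = Ps − 37, where Ps is the price sellers receive.
Demand in terms of Ps becomes Qd = 399.6 − 1.4(Ps − 37) = 451.4 - 1.4Ps. Setting this equal to supply: 451.4 - 1.4Ps = -407 + 6Ps, so Ps = 116.
Buyers pay Pb = 116 − 37 = 79; Q' = -407 + 6·116 = 289.
ΔCS = ½(247 + 289)(109 − 79) = 8040; ΔPS = ½(247 + 289)(116 − 109) = 1876.
Government spending = 37 × 289 = 10693.
Net change = 8040 + 1876 − 10693 = -777. The loss equals the DWL triangle ½·37·42.

Net change in total surplus = -€777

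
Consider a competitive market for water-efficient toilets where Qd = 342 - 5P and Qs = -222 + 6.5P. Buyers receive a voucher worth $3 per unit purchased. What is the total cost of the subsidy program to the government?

Pre-subsidy: 342 - 5P = -222 + 6.5P gives P* = 1128/23, Q* = 2226/23.
With the rebate, buyers effectively pay Pb = Ps − 3, where Ps is the price sellers receive.
Demand in terms of Ps becomes Qd = 342 − 5(Ps − 3) = 357 - 5Ps. Setting this equal to supply: 357 - 5Ps = -222 + 6.5Ps, so Ps = 1158/23.
Buyers pay Pb = 1158/23 − 3 = 1089/23; Q' = -222 + 6.5·(1158/23) = 2421/23.
Government outlay = subsidy × quantity = 3 × 2421/23 = 7263/23.

Government cost = 7263/23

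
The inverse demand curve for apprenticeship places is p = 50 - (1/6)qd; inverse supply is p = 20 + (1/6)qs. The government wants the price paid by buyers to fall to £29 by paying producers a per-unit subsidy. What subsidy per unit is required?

At a buyer price of 29, quantity demanded is 300 − 6·29 = 126.
Sellers supply 126 only when they receive ps = 20 + (1/6)·126 = 41.
s = ps − pb = 41 − 29 = 12.

Required subsidy s = £12 per unit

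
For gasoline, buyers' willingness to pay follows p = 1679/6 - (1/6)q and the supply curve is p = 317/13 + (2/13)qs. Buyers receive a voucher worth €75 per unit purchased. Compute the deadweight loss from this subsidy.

Pre-subsidy: 1679/6 - (1/6)q = 317/13 + (2/13)q gives q* = 797 and p* = 147.
With the rebate, buyers effectively pay pb = ps − 75, where ps is the price sellers receive.
On the curves, pb = 1679/6 - (1/6)q and ps = 317/13 + (2/13)q; the wedge ps − pb = 75 gives 317/13 + (2/13)q − (1679/6 - (1/6)q) = 75, so q' = 1031.
Then pb = 1679/6 − (1/6)·1031 = 108 and ps = 317/13 + (2/13)·1031 = 183.
The subsidy expands output by 1031 − 797 = 234 past the efficient level; on those units the gap between marginal cost and willingness to pay runs from 0 up to 75.
DWL = ½ × 75 × 234 = 8775.

Deadweight loss = €8775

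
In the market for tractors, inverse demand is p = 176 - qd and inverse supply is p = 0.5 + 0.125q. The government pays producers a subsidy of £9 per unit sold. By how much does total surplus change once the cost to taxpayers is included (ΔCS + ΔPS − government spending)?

Pre-subsidy: 176 - q = 0.5 + 0.125q gives q* = 156 and p* = 20.
With the subsidy, sellers receive ps = pb + 9 for each unit, where pb is the price buyers pay.
On the curves, pb = 176 - q and ps = 0.5 + 0.125q; the wedge ps − pb = 9 gives 0.5 + 0.125q − (176 - q) = 9, so q' = 164.
Then pb = 176 − 1·164 = 12 and ps = 0.5 + 0.125·164 = 21.
ΔCS = ½(156 + 164)(20 − 12) = 1280; ΔPS = ½(156 + 164)(21 − 20) = 160.
Government spending = 9 × 164 = 1476.
Net change = 1280 + 160 − 1476 = -36. The loss equals the DWL triangle ½·9·8.

Net change in total surplus = -£36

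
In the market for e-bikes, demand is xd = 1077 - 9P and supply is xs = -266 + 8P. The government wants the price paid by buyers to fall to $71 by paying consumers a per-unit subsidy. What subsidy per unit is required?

At a buyer price of 71, quantity demanded is 1077 − 9·71 = 438.
Sellers supply 438 only when they receive Ps with -266 + 8·Ps = 438, i.e. Ps = 88.
s = Ps − Pb = 88 − 71 = 17.

Required subsidy s = $17 per unit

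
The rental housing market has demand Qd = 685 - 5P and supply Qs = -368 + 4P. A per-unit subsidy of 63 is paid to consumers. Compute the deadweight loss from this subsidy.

Deadweight loss = 4410

Pre-subsidy: 685 - 5P = -368 + 4P gives P* = 117, Q* = 100.
With the rebate, buyers effectively pay Pb = Ps − 63, where Ps is the price sellers receive.
Demand in terms of Ps becomes Qd = 685 − 5(Ps − 63) = 1000 - 5Ps. Setting this equal to supply: 1000 - 5Ps = -368 + 4Ps, so Ps = 152.
Buyers pay Pb = 152 − 63 = 89; Q' = -368 + 4·152 = 240.
The subsidy expands output by 240 − 100 = 140 past the efficient level; on those units the gap between marginal cost and willingness to pay runs from 0 up to 63.
DWL = ½ × 63 × 140 = 4410.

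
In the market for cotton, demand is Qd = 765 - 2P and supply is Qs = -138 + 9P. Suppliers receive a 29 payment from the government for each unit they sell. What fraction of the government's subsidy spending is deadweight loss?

DWL / government spending = 87/2377

Pre-subsidy: 765 - 2P = -138 + 9P gives P* = 903/11, Q* = 6609/11.
With the subsidy, sellers receive Ps = Pb + 29 for each unit, where Pb is the price buyers pay.
Supply in terms of Pb becomes Qs = -138 + 9(Pb + 29) = 123 + 9Pb. Setting this equal to demand: 765 - 2Pb = 123 + 9Pb, so Pb = 642/11.
Sellers receive Ps = 642/11 + 29 = 961/11; Q' = 765 − 2·(642/11) = 7131/11.
ΔCS = ½(6609/11 + 7131/11)(903/11 − 642/11) = 1793070/121; ΔPS = ½(6609/11 + 7131/11)(961/11 − 903/11) = 398460/121.
Government spending = 29 × 7131/11 = 206799/11.
DWL = ½ × 29 × (7131/11 − 6609/11) = 7569/11; fraction = (7569/11) / (206799/11) = 87/2377.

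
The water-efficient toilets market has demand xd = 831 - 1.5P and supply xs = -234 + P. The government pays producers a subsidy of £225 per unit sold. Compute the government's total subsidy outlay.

Government cost = £73575

Pre-subsidy: 831 - 1.5P = -234 + P gives P* = 426, x* = 192.
With the subsidy, sellers receive Ps = Pb + 225 for each unit, where Pb is the price buyers pay.
Supply in terms of Pb becomes xs = -234 + 1(Pb + 225) = -9 + Pb. Setting this equal to demand: 831 - 1.5Pb = -9 + Pb, so Pb = 336.
Sellers receive Ps = 336 + 225 = 561; x' = 831 − 1.5·336 = 327.
Government outlay = subsidy × quantity = 225 × 327 = 73575.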